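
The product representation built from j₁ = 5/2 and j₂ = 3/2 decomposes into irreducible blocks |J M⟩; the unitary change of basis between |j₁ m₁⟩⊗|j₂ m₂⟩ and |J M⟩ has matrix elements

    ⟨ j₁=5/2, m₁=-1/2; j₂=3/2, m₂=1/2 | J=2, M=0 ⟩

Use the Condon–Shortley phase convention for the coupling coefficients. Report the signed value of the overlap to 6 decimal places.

√[5·2!3!1!/7! · 2!3!2!1!2!2!] = √(8/7)
  +(−1)^1/∏(1,1,2,1,1,0)! = -1/2  (running -1/2)
  +(−1)^2/∏(2,0,1,0,2,1)! = 1/4  (running -1/4)
⟨..|..⟩ = √(8/7)·(-1/4) = -0.267261

−√(1/14) = -0.267261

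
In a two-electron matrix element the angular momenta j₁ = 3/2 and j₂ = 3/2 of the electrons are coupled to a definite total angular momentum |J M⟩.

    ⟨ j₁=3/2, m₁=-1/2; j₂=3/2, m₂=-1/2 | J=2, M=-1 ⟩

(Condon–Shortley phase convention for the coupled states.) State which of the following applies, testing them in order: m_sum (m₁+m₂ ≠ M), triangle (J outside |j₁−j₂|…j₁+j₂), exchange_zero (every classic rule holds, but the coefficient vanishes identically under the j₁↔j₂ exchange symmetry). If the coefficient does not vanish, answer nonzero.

exchange_zero

m-sum: m₁+m₂ = -1/2+(-1/2) = -1, M = -1  ✓
triangle: |j₁−j₂| = 0 ≤ J = 2 ≤ j₁+j₂ = 3  ✓
exchange: j₁=j₂ and m₁=m₂, and (−1)^(j₁+j₂−J) = (−1)^1 = −1 forces ⟨j₁m₁;j₂m₂|JM⟩ = −⟨j₂m₂;j₁m₁|JM⟩ = −⟨j₁m₁;j₂m₂|JM⟩ ⇒ the coefficient vanishes identically
Racah sum check: Σ_k collapses to 0 ⇒ CG = 0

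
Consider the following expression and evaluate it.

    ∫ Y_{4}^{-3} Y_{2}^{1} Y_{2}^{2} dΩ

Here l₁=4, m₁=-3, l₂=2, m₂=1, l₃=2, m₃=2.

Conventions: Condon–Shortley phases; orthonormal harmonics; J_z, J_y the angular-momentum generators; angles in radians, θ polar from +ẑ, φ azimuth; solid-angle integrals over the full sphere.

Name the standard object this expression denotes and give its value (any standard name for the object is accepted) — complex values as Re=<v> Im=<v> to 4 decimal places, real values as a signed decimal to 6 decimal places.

Gaunt coefficient, -0.238414

This is a Gaunt coefficient — the integral of a triple product of spherical harmonics over the sphere.
Rules hold: Σm=0, L=8 even, 2≤2≤6.
N = 9·5·5 = 225
Δ = 4!·4!·0!/9! = 1/630
Racah Σ t=2..2: t=2:+1/16 = 1/16
⇒ 3j(4 2 2; 0 0 0)² = 2/35, sgn +1
Racah Σ t=3..3: t=3:−1/144 = -1/144
⇒ 3j(4 2 2; -3 1 2)² = 1/18, sgn -1
4πI² = N·(3j₀)²·(3jₘ)² = 5/7
I = -1·√(0.714286/4π) = -0.23841361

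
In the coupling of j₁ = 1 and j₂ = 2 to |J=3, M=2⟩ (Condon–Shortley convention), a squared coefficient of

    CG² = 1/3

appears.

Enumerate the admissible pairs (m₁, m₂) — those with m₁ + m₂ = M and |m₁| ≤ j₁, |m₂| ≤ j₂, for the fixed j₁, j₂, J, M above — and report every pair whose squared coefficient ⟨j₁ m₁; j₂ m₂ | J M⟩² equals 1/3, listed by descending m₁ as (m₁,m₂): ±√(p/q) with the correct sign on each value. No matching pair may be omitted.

(0,2): +√(1/3)

Admissible pairs with m₁+m₂ = M = 2: (0,2), (1,1)
  (m₁,m₂)=(1,1): CG² = 2/3, CG = +√(2/3)
  (m₁,m₂)=(0,2): CG² = 1/3, CG = +√(1/3)   ← matches the target
Pairs with CG² = 1/3: (0,2): +√(1/3)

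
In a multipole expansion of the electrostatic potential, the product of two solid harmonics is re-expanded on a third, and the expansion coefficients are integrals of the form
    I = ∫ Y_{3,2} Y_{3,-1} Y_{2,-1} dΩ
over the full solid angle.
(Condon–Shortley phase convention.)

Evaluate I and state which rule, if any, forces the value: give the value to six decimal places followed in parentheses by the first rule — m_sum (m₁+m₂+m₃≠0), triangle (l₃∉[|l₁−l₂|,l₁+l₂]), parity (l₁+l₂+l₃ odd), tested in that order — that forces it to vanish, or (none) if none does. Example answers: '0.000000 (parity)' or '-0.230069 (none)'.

0.162868 (none)

m-sum 0 ✓  L=8 even ✓  0≤2≤6 ✓
Π(2lᵢ+1) = 7×7×5 = 245
triangle coeff Δ(3,3,2) = 1/3780
Σ_t [1,3]: t=1:−1/24 t=2:+1/4 t=3:−1/24 = 1/6
(3j)²=4/105 [(3 3 2; 0 0 0)], sign=+1
Σ_t [0,1]: t=0:+1/48 t=1:−1/12 = -1/16
(3j)²=1/28 [(3 3 2; 2 -1 -1)], sign=+1
⇒ 4πI² = 1/3
I = (+1)√(1/3/(4π)) = 0.16286750
No selection rule forces the value: the integral is nonzero (none).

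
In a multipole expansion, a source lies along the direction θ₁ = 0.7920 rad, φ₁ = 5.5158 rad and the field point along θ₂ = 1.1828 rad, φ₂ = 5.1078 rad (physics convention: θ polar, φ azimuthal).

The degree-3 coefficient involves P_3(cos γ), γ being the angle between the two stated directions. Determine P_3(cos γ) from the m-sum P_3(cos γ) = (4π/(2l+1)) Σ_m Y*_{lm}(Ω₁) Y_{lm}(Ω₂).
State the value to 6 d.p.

0.343445

Expand P_3 via completeness: Σ_{m} conj(Y_{3,m}) at Ω₁ times Y_{3,m} at Ω₂ —
  term(m=-3) = +0.016922+0.046822i   from Y*(Ω₁)=-0.100478-0.111969i, Y(Ω₂)=-0.306760-0.124150i
  term(m=-2) = +0.082551+0.087764i   from Y*(Ω₁)=+0.013099-0.363436i, Y(Ω₂)=-0.232996+0.235537i
  term(m=-1) = -0.026346-0.011388i   from Y*(Ω₁)=+0.242870-0.234275i, Y(Ω₂)=-0.032762-0.078492i
  term(m=+0) = +0.045060+0.000000i   from Y*(Ω₁)=-0.139716-0.000000i, Y(Ω₂)=-0.322512+0.000000i
  term(m=+1) = -0.026346+0.011388i   from Y*(Ω₁)=-0.242870-0.234275i, Y(Ω₂)=+0.032762-0.078492i
  term(m=+2) = +0.082551-0.087764i   from Y*(Ω₁)=+0.013099+0.363436i, Y(Ω₂)=-0.232996-0.235537i
  term(m=+3) = +0.016922-0.046822i   from Y*(Ω₁)=+0.100478-0.111969i, Y(Ω₂)=+0.306760-0.124150i
Accumulated sum +0.191314+0.000000i; after 4π/(2l+1) scaling, +0.343445+0.000000i ⇒ P_3 = 0.343445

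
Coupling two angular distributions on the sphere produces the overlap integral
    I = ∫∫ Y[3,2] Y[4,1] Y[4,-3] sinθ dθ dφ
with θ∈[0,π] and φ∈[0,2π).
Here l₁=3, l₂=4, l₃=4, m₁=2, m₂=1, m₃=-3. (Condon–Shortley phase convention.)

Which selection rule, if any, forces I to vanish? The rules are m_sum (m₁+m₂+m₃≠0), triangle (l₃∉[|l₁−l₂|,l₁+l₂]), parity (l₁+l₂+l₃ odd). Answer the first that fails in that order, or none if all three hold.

parity

azimuthal sum: 2 + 1 − 3 = 0  ✓
1 ≤ 4 ≤ 7 (triangle on l)  ✓
L = 3 + 4 + 4 = 11 (odd)  ✗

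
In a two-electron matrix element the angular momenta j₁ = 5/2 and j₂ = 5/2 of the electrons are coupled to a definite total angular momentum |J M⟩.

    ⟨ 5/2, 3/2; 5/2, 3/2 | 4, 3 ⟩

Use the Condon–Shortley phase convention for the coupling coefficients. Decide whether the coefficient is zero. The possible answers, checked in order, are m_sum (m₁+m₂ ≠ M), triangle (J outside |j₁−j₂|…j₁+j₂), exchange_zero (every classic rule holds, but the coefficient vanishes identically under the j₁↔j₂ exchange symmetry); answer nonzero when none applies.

exchange_zero

m-sum: m₁+m₂ = 3/2+3/2 = 3, M = 3  ✓
triangle: |j₁−j₂| = 0 ≤ J = 4 ≤ j₁+j₂ = 5  ✓
exchange: j₁=j₂ and m₁=m₂, and (−1)^(j₁+j₂−J) = (−1)^1 = −1 forces ⟨j₁m₁;j₂m₂|JM⟩ = −⟨j₂m₂;j₁m₁|JM⟩ = −⟨j₁m₁;j₂m₂|JM⟩ ⇒ the coefficient vanishes identically
Racah sum check: Σ_k collapses to 0 ⇒ CG = 0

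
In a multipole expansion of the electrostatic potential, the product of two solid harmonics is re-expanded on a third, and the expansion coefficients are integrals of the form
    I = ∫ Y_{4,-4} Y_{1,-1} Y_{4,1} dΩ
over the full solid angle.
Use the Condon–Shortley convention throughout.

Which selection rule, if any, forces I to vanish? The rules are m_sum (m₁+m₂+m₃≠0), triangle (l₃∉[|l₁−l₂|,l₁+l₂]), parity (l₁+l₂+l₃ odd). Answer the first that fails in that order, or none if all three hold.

m_sum

m₁+m₂+m₃ = -4 − 1 + 1 = -4  ✗
triangle: |4−1|=3 ≤ l₃=4 ≤ 4+1=5
parity: l₁+l₂+l₃ = 9 is odd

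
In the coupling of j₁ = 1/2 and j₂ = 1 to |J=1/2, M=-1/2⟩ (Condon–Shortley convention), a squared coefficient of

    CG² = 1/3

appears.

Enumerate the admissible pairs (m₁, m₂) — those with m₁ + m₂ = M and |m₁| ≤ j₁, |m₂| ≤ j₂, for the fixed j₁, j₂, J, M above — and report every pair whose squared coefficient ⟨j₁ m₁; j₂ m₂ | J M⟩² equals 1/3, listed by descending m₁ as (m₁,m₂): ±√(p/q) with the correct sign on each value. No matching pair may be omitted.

Admissible pairs with m₁+m₂ = M = -1/2: (-1/2,0), (1/2,-1)
  (m₁,m₂)=(1/2,-1): CG² = 2/3, CG = +√(2/3)
  (m₁,m₂)=(-1/2,0): CG² = 1/3, CG = −√(1/3)   ← matches the target
Pairs with CG² = 1/3: (-1/2,0): −√(1/3)

(-1/2,0): −√(1/3)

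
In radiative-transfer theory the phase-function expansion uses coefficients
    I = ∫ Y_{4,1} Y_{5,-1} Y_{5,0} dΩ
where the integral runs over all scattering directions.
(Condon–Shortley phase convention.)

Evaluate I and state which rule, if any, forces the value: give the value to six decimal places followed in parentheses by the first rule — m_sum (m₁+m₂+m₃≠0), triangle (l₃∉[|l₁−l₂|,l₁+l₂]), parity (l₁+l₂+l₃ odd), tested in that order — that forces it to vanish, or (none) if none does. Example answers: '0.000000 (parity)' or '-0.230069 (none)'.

Checks pass: Σm=0; 14 even; l₃=5∈[1,9].
(2·4+1)(2·5+1)(2·5+1) = 1089
Δ: 4! 4! 6! / 15! → 1/3153150
sum: t=0:+1/69120 t=1:−1/1728 t=2:+1/576 t=3:−1/1728 t=4:+1/69120 = 7/11520
3j²(4 5 5; 0 0 0) = Δ·Π!·Σ² = 2/143  (sign -1)
sum: t=0:+1/6912 t=1:−1/864 t=2:+1/1152 t=3:−1/17280 = -7/34560
3j²(4 5 5; 1 -1 0) = Δ·Π!·Σ² = 1/429  (sign +1)
combine: 4πI² = 1089·2/143·1/429 = 6/169
take √, sign -1: I = -0.05315295
No selection rule forces the value: the integral is nonzero (none).

-0.053153 (none)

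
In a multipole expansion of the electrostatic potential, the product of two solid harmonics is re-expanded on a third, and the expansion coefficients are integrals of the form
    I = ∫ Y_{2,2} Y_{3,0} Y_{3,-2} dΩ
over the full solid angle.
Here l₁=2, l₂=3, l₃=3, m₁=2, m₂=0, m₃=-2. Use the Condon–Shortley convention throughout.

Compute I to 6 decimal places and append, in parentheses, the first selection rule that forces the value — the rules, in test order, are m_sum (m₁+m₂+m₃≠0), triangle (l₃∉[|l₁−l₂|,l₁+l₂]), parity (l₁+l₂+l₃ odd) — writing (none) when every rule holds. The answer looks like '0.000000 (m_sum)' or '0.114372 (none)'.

m-sum 0 ✓  L=8 even ✓  1≤3≤5 ✓
Π(2lᵢ+1) = 5×7×7 = 245
triangle coeff Δ(2,3,3) = 1/3780
Σ_t [0,2]: t=0:+1/24 t=1:−1/4 t=2:+1/24 = -1/6
(3j)²=4/105 [(2 3 3; 0 0 0)], sign=+1
Σ_t [0,0]: t=0:+1/24 = 1/24
(3j)²=1/21 [(2 3 3; 2 0 -2)], sign=-1
⇒ 4πI² = 4/9
I = (-1)√(4/9/(4π)) = -0.18806319
No selection rule forces the value: the integral is nonzero (none).

-0.188063 (none)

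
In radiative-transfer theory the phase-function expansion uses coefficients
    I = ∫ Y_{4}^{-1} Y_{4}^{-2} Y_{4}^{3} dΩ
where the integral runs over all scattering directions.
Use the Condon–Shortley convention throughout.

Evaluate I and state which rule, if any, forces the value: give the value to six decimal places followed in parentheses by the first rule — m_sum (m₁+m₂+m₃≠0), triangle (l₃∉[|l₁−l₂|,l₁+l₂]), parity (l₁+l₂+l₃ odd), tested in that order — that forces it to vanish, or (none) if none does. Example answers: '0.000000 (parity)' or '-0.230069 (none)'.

-0.063661 (none)

Checks pass: Σm=0; 12 even; l₃=4∈[0,8].
(2·4+1)(2·4+1)(2·4+1) = 729
Δ: 4! 4! 4! / 13! → 1/450450
sum: t=0:+1/13824 t=1:−1/216 t=2:+1/64 t=3:−1/216 t=4:+1/13824 = 5/768
3j²(4 4 4; 0 0 0) = Δ·Π!·Σ² = 18/1001  (sign +1)
sum: t=1:−1/864 t=2:+1/576 = 1/1728
3j²(4 4 4; -1 -2 3) = Δ·Π!·Σ² = 5/1287  (sign -1)
combine: 4πI² = 729·18/1001·5/1287 = 7290/143143
take √, sign -1: I = -0.06366105
No selection rule forces the value: the integral is nonzero (none).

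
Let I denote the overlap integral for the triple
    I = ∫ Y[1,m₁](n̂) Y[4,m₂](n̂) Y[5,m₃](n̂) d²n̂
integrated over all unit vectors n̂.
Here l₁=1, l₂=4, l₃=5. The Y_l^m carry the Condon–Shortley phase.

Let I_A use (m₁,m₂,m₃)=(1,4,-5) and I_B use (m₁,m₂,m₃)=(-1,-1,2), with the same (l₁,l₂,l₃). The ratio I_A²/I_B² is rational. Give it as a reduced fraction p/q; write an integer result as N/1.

15/7

Same 1,4,5: normalisation and zero-m 3j drop out of the ratio.
A: Δ: 0! 2! 8! / 11! → 1/495; sum: t=0:+1/80640 = 1/80640; 3j²(1 4 5; 1 4 -5) = Δ·Π!·Σ² = 1/11  (sign +1)
B: Δ: 0! 2! 8! / 11! → 1/495; sum: t=0:+1/1440 = 1/1440; 3j²(1 4 5; -1 -1 2) = Δ·Π!·Σ² = 7/165  (sign -1)
I_A²/I_B² = (1/11)/(7/165) = 15/7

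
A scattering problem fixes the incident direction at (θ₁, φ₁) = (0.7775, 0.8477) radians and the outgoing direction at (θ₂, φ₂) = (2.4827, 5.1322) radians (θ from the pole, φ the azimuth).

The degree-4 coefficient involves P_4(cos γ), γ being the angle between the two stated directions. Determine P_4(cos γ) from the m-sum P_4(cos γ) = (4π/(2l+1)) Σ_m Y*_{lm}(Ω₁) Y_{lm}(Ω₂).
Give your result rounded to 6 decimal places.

Term-by-term m-sum for l=4 (normalisation 4π/9 = 1.396263):
  [-4]  conj(Y_{4,-4})(Ω₁) = -0.103855-0.026431i ; Y_{4,-4}(Ω₂) = -0.006730-0.061813i ; Δ = -0.000935+0.006597i
  [-3]  conj(Y_{4,-3})(Ω₁) = -0.254413+0.173491i ; Y_{4,-3}(Ω₂) = +0.216199+0.069580i ; Δ = -0.067075+0.019807i
  [-2]  conj(Y_{4,-2})(Ω₁) = -0.052279+0.417389i ; Y_{4,-2}(Ω₂) = -0.282683+0.315131i ; Δ = -0.116754-0.134464i
  [-1]  conj(Y_{4,-1})(Ω₁) = +0.086904+0.098468i ; Y_{4,-1}(Ω₂) = -0.128451-0.287784i ; Δ = +0.017175-0.037658i
  [+0]  conj(Y_{4,0})(Ω₁) = -0.339395-0.000000i ; Y_{4,0}(Ω₂) = -0.219603+0.000000i ; Δ = +0.074532+0.000000i
  [+1]  conj(Y_{4,1})(Ω₁) = -0.086904+0.098468i ; Y_{4,1}(Ω₂) = +0.128451-0.287784i ; Δ = +0.017175+0.037658i
  [+2]  conj(Y_{4,2})(Ω₁) = -0.052279-0.417389i ; Y_{4,2}(Ω₂) = -0.282683-0.315131i ; Δ = -0.116754+0.134464i
  [+3]  conj(Y_{4,3})(Ω₁) = +0.254413+0.173491i ; Y_{4,3}(Ω₂) = -0.216199+0.069580i ; Δ = -0.067075-0.019807i
  [+4]  conj(Y_{4,4})(Ω₁) = -0.103855+0.026431i ; Y_{4,4}(Ω₂) = -0.006730+0.061813i ; Δ = -0.000935-0.006597i
Total Σ_m = -0.260646-0.000000i. Multiply by 1.396263: -0.363931-0.000000i. P_4(cos γ) = -0.363931

-0.363931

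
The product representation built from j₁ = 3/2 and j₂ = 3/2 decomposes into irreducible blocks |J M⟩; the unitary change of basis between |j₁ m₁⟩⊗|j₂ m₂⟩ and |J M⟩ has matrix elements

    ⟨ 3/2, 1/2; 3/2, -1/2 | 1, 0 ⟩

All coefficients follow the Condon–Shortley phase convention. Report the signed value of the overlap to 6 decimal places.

−√(1/20) = -0.223607

√[3·2!1!1!/5! · 2!1!1!2!1!1!] = √(1/5)
  +(−1)^0/∏(0,2,1,1,0,0)! = 1/2  (running 1/2)
  +(−1)^1/∏(1,1,0,0,1,1)! = -1  (running -1/2)
⟨..|..⟩ = √(1/5)·(-1/2) = -0.223607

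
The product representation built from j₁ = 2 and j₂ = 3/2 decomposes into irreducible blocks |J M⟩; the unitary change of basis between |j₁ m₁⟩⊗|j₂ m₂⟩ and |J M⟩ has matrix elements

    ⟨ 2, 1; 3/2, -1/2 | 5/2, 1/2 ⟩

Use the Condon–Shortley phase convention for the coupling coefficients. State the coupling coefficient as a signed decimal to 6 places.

j₁+j₂−J=1  J+j₁−j₂=3  J−j₁+j₂=2  j₁+j₂+J+1=7
(j₁±m₁, j₂±m₂, J±M) = (3,1,1,2,3,2)
P² = 72/35
sum k=0..1:
  [0] +1/2 = 1/2
  [1] −1/12 = -1/12
S = 5/12
C² = P²·S² = 5/14 ; C = +0.597614

+0.597614  (= +√(5/14))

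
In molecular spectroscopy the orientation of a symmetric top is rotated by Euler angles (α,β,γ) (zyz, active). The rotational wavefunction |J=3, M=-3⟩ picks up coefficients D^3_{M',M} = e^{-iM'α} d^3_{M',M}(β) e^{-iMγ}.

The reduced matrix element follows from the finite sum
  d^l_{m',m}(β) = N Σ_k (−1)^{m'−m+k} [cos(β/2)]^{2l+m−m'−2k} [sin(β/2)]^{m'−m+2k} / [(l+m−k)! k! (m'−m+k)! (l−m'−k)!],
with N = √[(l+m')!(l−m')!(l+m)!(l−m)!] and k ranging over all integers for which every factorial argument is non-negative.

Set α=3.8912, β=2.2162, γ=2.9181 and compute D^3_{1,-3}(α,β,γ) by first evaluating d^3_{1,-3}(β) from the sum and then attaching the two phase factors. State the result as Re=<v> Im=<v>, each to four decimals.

Re=0.0743 Im=-0.4892

Split into d^3_{1,-3}(β=2.2162) × two z-phases.
Half-angle: c=0.446363, s=0.894852. N=√(24·2·1·720)=185.903201
Admissible k: 0..0 (factorial args all ≥0)
  k=0: (−1)^4·185.9032/(48)·0.4464^2·0.8949^4 = +0.494796
d^3_{1,-3}(2.2162) = +0.494796
Attach z-rotation phases: D = e^{-i(1)(3.8912)}·(+0.494796)·e^{-i(-3)(2.9181)} = +0.074289-0.489187i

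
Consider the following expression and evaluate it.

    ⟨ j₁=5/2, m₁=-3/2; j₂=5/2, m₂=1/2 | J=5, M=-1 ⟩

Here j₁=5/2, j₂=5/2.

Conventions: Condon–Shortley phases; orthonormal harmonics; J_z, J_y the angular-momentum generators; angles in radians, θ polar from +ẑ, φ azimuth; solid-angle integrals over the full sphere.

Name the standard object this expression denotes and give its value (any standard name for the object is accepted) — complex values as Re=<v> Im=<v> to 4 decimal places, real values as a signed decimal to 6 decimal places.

Clebsch–Gordan coefficient, +√(5/21) ≈ +0.487950

This is a Clebsch–Gordan (vector-coupling) coefficient.
triangle: 0!×5!×5!/11! = 14400/39916800
(j±m)!: 1!×4!×3!×2!×4!×6! = 4976640
prefactor² = (2J+1)×Δ×N² = 138240/7
  k=0: +1/(0!×0!×4!×3!×1!×2!) = 1/288
Σ = 1/288  ⇒  CG² = 138240/7×(1/288)² = 5/21
CG = +√(5/21) = +0.487950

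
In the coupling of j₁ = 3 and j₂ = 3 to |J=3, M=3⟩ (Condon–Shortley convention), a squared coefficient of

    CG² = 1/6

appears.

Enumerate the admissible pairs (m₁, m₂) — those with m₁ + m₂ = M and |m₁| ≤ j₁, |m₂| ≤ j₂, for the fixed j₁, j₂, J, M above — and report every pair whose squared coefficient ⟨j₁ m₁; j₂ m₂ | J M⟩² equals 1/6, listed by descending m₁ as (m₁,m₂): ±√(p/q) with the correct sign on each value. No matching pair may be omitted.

Admissible pairs with m₁+m₂ = M = 3: (0,3), (1,2), (2,1), (3,0)
  (m₁,m₂)=(3,0): CG² = 1/6, CG = +√(1/6)   ← matches the target
  (m₁,m₂)=(2,1): CG² = 1/3, CG = −√(1/3)
  (m₁,m₂)=(1,2): CG² = 1/3, CG = +√(1/3)
  (m₁,m₂)=(0,3): CG² = 1/6, CG = −√(1/6)   ← matches the target
Pairs with CG² = 1/6: (3,0): +√(1/6); (0,3): −√(1/6)

(3,0): +√(1/6); (0,3): −√(1/6)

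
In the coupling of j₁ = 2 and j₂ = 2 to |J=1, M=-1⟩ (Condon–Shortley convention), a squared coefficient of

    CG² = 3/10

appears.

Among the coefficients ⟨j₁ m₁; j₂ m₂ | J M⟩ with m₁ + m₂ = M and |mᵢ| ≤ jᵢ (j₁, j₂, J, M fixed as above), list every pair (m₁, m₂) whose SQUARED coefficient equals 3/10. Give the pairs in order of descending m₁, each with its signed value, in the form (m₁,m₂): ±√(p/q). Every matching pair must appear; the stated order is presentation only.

Admissible pairs with m₁+m₂ = M = -1: (-2,1), (-1,0), (0,-1), (1,-2)
  (m₁,m₂)=(1,-2): CG² = 1/5, CG = +√(1/5)
  (m₁,m₂)=(0,-1): CG² = 3/10, CG = −√(3/10)   ← matches the target
  (m₁,m₂)=(-1,0): CG² = 3/10, CG = +√(3/10)   ← matches the target
  (m₁,m₂)=(-2,1): CG² = 1/5, CG = −√(1/5)
Pairs with CG² = 3/10: (0,-1): −√(3/10); (-1,0): +√(3/10)

(0,-1): −√(3/10); (-1,0): +√(3/10)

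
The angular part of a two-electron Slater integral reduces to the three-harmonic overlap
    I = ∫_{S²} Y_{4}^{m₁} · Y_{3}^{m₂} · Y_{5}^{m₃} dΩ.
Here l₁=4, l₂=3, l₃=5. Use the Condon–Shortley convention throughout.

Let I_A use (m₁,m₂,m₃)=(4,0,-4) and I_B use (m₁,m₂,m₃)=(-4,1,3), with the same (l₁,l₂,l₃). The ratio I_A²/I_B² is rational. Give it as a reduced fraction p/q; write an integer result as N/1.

Same 4,3,5: normalisation and zero-m 3j drop out of the ratio.
A: Δ: 2! 6! 4! / 13! → 1/180180; sum: t=0:+1/8640 = 1/8640; 3j²(4 3 5; 4 0 -4) = Δ·Π!·Σ² = 28/715  (sign -1)
B: Δ: 2! 6! 4! / 13! → 1/180180; sum: t=2:+1/5760 = 1/5760; 3j²(4 3 5; -4 1 3) = Δ·Π!·Σ² = 56/2145  (sign +1)
I_A²/I_B² = (28/715)/(56/2145) = 3/2

3/2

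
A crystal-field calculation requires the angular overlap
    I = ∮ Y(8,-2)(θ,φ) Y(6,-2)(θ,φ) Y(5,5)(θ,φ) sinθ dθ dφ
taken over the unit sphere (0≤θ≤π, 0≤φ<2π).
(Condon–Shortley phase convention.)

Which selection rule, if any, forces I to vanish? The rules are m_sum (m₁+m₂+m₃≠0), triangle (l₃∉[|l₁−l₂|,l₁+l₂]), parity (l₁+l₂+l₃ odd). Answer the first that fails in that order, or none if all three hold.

m_sum

m₁+m₂+m₃ = -2 − 2 + 5 = 1  ✗
triangle: |8−6|=2 ≤ l₃=5 ≤ 8+6=14
parity: l₁+l₂+l₃ = 19 is odd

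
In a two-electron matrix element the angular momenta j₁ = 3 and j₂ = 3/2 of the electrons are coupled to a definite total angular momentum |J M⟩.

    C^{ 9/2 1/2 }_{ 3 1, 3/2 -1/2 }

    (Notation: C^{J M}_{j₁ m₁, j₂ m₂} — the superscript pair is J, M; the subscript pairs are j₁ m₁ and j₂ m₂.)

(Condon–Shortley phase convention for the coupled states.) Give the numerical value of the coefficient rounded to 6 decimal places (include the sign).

+√(5/14) ≈ +0.597614

triangle: 0!·6!·3!/10! = 4320/3628800
(j±m)!: 4!·2!·1!·2!·5!·4! = 276480
prefactor² = (2J+1)·Δ·N² = 23040/7
  k=0: +1/(0!·0!·2!·1!·4!·2!) = 1/96
Σ = 1/96  ⇒  CG² = 23040/7·(1/96)² = 5/14
CG = +√(5/14) = +0.597614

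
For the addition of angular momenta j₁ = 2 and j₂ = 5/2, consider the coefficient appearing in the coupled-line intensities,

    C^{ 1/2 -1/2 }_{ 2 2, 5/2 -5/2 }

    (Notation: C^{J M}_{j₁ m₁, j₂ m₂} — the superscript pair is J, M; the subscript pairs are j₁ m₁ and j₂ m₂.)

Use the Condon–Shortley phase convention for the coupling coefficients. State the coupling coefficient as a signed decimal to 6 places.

+√(1/3) ≈ +0.577350

triangle: 4!*0!*1!/6! = 24/720
(j±m)!: 4!*0!*0!*5!*0!*1! = 2880
prefactor² = (2J+1)*Δ*N² = 192
  k=0: +1/(0!*4!*0!*0!*0!*1!) = 1/24
Σ = 1/24  ⇒  CG² = 192*(1/24)² = 1/3
CG = +√(1/3) = +0.577350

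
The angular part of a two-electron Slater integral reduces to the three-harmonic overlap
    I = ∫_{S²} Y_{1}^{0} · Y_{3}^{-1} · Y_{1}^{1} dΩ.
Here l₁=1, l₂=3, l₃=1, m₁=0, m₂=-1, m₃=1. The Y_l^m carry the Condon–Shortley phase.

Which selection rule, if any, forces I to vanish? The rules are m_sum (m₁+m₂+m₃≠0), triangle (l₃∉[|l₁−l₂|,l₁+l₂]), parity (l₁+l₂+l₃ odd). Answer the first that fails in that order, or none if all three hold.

Σmᵢ = 0  ✓
l₃∈[|l₁−l₂|,l₁+l₂]=[2,4] required, l₃=1 fails  ✗
Σlᵢ = 5 ⇒ odd

triangle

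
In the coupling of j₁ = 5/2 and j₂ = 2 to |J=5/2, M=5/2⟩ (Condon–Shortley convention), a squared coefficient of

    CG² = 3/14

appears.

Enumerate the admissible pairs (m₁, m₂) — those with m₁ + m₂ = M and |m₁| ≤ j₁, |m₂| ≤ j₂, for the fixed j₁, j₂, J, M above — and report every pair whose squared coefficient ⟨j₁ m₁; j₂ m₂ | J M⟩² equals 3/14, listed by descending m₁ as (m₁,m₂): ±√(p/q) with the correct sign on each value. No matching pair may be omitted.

(1/2,2): +√(3/14)

Admissible pairs with m₁+m₂ = M = 5/2: (1/2,2), (3/2,1), (5/2,0)
  (m₁,m₂)=(5/2,0): CG² = 5/14, CG = +√(5/14)
  (m₁,m₂)=(3/2,1): CG² = 3/7, CG = −√(3/7)
  (m₁,m₂)=(1/2,2): CG² = 3/14, CG = +√(3/14)   ← matches the target
Pairs with CG² = 3/14: (1/2,2): +√(3/14)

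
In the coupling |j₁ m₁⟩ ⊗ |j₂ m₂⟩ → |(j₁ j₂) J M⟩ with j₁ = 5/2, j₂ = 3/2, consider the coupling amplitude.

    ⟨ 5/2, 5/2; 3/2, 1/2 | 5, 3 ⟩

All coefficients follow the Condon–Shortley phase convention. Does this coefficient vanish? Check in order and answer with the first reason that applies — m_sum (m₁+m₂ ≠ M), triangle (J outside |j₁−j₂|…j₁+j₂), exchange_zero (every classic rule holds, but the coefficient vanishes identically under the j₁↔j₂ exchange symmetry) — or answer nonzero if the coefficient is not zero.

m-sum: m₁+m₂ = 5/2+1/2 = 3, M = 3  ✓
triangle: need |j₁−j₂| ≤ J ≤ j₁+j₂, i.e. J ∈ [1, 4]; J = 5 is outside ✗ ⇒ coefficient is 0

triangle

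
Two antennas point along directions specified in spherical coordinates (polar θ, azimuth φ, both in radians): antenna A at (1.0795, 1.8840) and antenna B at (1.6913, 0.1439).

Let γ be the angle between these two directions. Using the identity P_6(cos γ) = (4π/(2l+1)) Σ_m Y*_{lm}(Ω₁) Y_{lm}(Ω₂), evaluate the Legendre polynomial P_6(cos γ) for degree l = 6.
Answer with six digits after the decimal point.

Addition theorem: P_6(cos γ) = (4π/13) Σ_m Y*_{lm}(Ω₁) Y_{lm}(Ω₂), m = −6…6:
  term(m=-6) = (-0.055312, -0.089217)   from Y*(Ω₁)=(0.068906, -0.216282), Y(Ω₂)=(0.300521, -0.351482)
  term(m=-5) = (0.061126, -0.054076)   from Y*(Ω₁)=(-0.420723, 0.002010), Y(Ω₂)=(-0.145899, 0.127835)
  term(m=-4) = (-0.070934, -0.057036)   from Y*(Ω₁)=(0.097639, 0.296640), Y(Ω₂)=(-0.244493, 0.158651)
  term(m=-3) = (-0.012304, 0.022106)   from Y*(Ω₁)=(-0.093837, 0.068589), Y(Ω₂)=(0.197694, -0.091074)
  term(m=-2) = (0.078517, 0.027652)   from Y*(Ω₁)=(0.281342, 0.203586), Y(Ω₂)=(0.229847, -0.068039)
  term(m=-1) = (-0.000275, 0.001607)   from Y*(Ω₁)=(0.002234, -0.006898), Y(Ω₂)=(-0.222527, 0.032245)
  term(m=+0) = (-0.076162, 0.000000)   from Y*(Ω₁)=(0.337710, -0.000000), Y(Ω₂)=(-0.225526, 0.000000)
  term(m=+1) = (-0.000275, -0.001607)   from Y*(Ω₁)=(-0.002234, -0.006898), Y(Ω₂)=(0.222527, 0.032245)
  term(m=+2) = (0.078517, -0.027652)   from Y*(Ω₁)=(0.281342, -0.203586), Y(Ω₂)=(0.229847, 0.068039)
  term(m=+3) = (-0.012304, -0.022106)   from Y*(Ω₁)=(0.093837, 0.068589), Y(Ω₂)=(-0.197694, -0.091074)
  term(m=+4) = (-0.070934, 0.057036)   from Y*(Ω₁)=(0.097639, -0.296640), Y(Ω₂)=(-0.244493, -0.158651)
  term(m=+5) = (0.061126, 0.054076)   from Y*(Ω₁)=(0.420723, 0.002010), Y(Ω₂)=(0.145899, 0.127835)
  term(m=+6) = (-0.055312, 0.089217)   from Y*(Ω₁)=(0.068906, 0.216282), Y(Ω₂)=(0.300521, 0.351482)
Total Σ_m = (-0.074525, 0.000000). Multiply by 0.966644: (-0.072040, 0.000000). P_6(cos γ) = -0.072040

-0.072040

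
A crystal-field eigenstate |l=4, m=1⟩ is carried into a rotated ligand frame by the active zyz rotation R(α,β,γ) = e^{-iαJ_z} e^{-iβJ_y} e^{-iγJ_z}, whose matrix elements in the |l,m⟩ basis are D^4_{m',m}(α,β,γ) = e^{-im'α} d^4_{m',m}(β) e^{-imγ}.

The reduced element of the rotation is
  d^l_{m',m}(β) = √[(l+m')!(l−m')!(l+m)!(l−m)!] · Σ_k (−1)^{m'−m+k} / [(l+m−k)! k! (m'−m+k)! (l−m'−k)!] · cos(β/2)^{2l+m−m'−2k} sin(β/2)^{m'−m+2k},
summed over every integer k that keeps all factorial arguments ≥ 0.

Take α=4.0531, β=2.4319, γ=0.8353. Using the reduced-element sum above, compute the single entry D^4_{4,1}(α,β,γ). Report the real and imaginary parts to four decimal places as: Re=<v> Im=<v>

Re=0.0072 Im=-0.0304

D^4_{4,1}(4.0531,2.4319,0.8353) = e^{-i·4·4.0531}·d^4_{4,1}(2.4319)·e^{-i·1·0.8353}. Compute d first:
c=cos(2.431900/2)=0.347446, s=sin(2.431900/2)=0.937700; N=√[40320·1·120·6]=5387.986637
The bounds max(0,m−m')=0 and min(l+m,l−m')=0 give 1 term
  k=0: (−1)^3·5387.9866/(720)·0.3474^5·0.9377^3 = -0.031241
d^4_{4,1}(2.4319) = -0.031241
Attach z-rotation phases: D = e^{-i(4)(4.0531)}·(-0.031241)·e^{-i(1)(0.8353)} = +0.007154-0.030411i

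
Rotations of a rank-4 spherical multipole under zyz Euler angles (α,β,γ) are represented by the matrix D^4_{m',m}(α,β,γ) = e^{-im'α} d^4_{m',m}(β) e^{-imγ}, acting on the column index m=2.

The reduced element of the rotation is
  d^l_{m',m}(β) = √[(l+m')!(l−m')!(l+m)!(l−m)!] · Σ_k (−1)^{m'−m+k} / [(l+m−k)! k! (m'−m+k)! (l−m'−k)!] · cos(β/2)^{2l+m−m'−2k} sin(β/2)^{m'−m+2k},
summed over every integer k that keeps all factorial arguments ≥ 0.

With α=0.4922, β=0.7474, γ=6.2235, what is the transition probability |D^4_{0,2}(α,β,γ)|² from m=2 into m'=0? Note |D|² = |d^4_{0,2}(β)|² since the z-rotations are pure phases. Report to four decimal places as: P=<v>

D^4_{0,2}(0.4922,0.7474,6.2235) = e^{-i·0·0.4922}·d^4_{0,2}(0.7474)·e^{-i·2·6.2235}. Compute d first:
With c≡cos(β/2)=0.930983 and s≡sin(β/2)=0.365063, N=[24·24·720·2]^{1/2}=910.735966
Admissible k: 2..4 (factorial args all ≥0)
  k=2: (−1)^0·910.7360/(96)·0.9310^6·0.3651^2 = +0.823202
  k=3: (−1)^1·910.7360/(36)·0.9310^4·0.3651^4 = -0.337541
  k=4: (−1)^2·910.7360/(96)·0.9310^2·0.3651^6 = +0.019463
d^4_{0,2}(0.7474) = +0.823202 -0.337541 +0.019463 = +0.505124
|D^4_{0,2}|² = |d^4_{0,2}(β)|² = (+0.505124)² = 0.255150 (the z-rotation phases have unit modulus)

P=0.2552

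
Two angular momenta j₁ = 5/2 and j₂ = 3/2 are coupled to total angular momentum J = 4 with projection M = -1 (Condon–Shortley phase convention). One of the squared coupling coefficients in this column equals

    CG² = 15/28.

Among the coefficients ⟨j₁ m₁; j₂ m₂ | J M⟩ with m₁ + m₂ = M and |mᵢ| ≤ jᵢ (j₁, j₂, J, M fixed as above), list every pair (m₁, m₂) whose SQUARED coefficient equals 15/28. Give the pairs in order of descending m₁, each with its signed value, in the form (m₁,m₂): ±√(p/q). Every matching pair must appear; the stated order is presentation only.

Admissible pairs with m₁+m₂ = M = -1: (-5/2,3/2), (-3/2,1/2), (-1/2,-1/2), (1/2,-3/2)
  (m₁,m₂)=(1/2,-3/2): CG² = 5/28, CG = +√(5/28)
  (m₁,m₂)=(-1/2,-1/2): CG² = 15/28, CG = +√(15/28)   ← matches the target
  (m₁,m₂)=(-3/2,1/2): CG² = 15/56, CG = +√(15/56)
  (m₁,m₂)=(-5/2,3/2): CG² = 1/56, CG = +√(1/56)
Pairs with CG² = 15/28: (-1/2,-1/2): +√(15/28)

(-1/2,-1/2): +√(15/28)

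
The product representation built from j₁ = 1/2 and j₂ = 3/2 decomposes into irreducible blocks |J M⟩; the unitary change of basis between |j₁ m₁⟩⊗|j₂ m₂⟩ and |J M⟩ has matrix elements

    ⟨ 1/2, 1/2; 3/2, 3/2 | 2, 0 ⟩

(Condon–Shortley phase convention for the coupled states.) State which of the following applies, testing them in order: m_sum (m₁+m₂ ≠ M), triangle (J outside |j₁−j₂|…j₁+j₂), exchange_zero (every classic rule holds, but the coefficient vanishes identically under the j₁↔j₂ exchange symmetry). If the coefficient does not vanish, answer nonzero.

m-sum: m₁+m₂ = 1/2+3/2 = 2, M = 0  ✗ ⇒ coefficient is 0

m_sum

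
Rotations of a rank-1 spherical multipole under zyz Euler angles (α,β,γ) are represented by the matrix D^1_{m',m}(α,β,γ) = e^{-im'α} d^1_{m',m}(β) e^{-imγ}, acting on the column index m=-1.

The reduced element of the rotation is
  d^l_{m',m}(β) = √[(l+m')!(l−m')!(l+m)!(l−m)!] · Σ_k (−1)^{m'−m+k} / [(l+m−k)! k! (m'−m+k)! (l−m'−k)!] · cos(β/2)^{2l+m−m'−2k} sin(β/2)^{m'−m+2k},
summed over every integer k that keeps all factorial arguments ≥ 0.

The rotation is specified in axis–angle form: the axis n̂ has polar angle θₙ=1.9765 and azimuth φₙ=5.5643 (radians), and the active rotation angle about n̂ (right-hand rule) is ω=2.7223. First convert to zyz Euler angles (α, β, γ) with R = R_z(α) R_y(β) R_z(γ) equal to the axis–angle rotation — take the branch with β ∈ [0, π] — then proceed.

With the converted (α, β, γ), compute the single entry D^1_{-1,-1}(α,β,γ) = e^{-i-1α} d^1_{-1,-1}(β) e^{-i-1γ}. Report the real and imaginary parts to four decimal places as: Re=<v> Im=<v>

Axis–angle → zyz. n̂ = (sinθₙcosφₙ, sinθₙsinφₙ, cosθₙ) = (+0.691453, -0.605089, -0.394665), ω = 2.7223.
R = I cosω + sinω [n̂]ₓ + (1−cosω) n̂n̂ᵀ gives
  R = [+0.001422, -0.639864, -0.768487; -0.961212, -0.212828, +0.175429; -0.275806, +0.738429, -0.615348]
β = atan2(√(R₁₃²+R₂₃²), R₃₃) = 2.233624; α = atan2(R₂₃, R₁₃) mod 2π = 2.917160; γ = atan2(R₃₂, −R₃₁) mod 2π = 1.213338
First d^1_{-1,-1}(β=2.2336), then the phase factors e^{-i(-1)α} and e^{-i(-1)γ}:
Half-angle: c=0.438550, s=0.898707. N=√(1·2·1·2)=2.000000
The bounds max(0,m−m')=0 and min(l+m,l−m')=0 give 1 term
  k=0: (−1)^0·2.0000/(2)·0.4385^2·0.8987^0 = +0.192326
d^1_{-1,-1}(2.2336) = +0.192326
Phases: e^{-i·(-1)·2.9172}=-0.974921+0.222553i, e^{-i·(-1)·1.2133}=+0.349894+0.936789i ⇒ D=-0.105703-0.160674i

Re=-0.1057 Im=-0.1607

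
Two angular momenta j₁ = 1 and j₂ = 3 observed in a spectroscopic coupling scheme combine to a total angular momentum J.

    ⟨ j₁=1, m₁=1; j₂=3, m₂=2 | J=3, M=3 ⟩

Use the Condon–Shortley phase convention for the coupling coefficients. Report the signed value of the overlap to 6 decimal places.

triangle: 1!·1!·5!/8! = 120/40320
(j±m)!: 2!·0!·5!·1!·6!·0! = 172800
prefactor² = (2J+1)·Δ·N² = 3600
  k=0: +1/(0!·1!·0!·5!·1!·0!) = 1/120
Σ = 1/120  ⇒  CG² = 3600·(1/120)² = 1/4
CG = +√(1/4) = +0.500000

+0.500000  (= +√(1/4))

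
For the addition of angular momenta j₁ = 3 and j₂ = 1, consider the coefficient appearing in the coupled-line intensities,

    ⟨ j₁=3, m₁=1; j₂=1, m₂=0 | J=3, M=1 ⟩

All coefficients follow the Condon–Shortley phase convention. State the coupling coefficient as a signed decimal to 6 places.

triangle: 1!×5!×1!/8! = 120/40320
(j±m)!: 4!×2!×1!×1!×4!×2! = 2304
prefactor² = (2J+1)×Δ×N² = 48
  k=0: +1/(0!×1!×2!×1!×3!×0!) = 1/12
  k=1: −1/(1!×0!×1!×0!×4!×1!) = -1/24
Σ = 1/24  ⇒  CG² = 48×(1/24)² = 1/12
CG = +√(1/12) = +0.288675

+0.288675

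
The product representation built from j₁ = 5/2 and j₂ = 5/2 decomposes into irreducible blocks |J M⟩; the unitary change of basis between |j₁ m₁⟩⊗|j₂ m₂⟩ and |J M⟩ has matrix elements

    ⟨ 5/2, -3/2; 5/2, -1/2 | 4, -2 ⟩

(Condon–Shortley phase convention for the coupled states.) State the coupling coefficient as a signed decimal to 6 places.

-0.422577  (= −√(5/28))

√[9·1!4!4!/10! · 1!4!2!3!2!6!] = √(20736/35)
  +(−1)^0/∏(0,1,4,2,0,2)! = 1/96  (running 1/96)
  +(−1)^1/∏(1,0,3,1,1,3)! = -1/36  (running -5/288)
⟨..|..⟩ = √(20736/35)·(-5/288) = -0.422577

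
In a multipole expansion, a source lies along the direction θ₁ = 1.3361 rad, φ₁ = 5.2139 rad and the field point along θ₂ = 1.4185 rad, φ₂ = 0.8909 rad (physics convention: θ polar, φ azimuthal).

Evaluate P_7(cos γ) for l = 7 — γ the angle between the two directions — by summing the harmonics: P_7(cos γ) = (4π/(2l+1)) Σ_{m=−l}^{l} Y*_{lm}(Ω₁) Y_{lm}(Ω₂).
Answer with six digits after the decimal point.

0.173089

Term-by-term m-sum for l=7 (normalisation 4π/15 = 0.837758):
  term(m=-7) = 0.07664 - 0.17355j   from Y*(Ω₁)=0.14846 - 0.38392j, Y(Ω₂)=0.46040 + 0.02160j
  term(m=-6) = 0.06754 + 0.07028j   from Y*(Ω₁)=0.36502 - 0.04866j, Y(Ω₂)=0.15659 + 0.21341j
  term(m=-5) = -0.02140 + 0.00845j   from Y*(Ω₁)=-0.05618 - 0.07640j, Y(Ω₂)=0.06187 - 0.23458j
  term(m=-4) = 0.00133 - 0.10066j   from Y*(Ω₁)=0.14789 - 0.31804j, Y(Ω₂)=0.26183 - 0.11755j
  term(m=-3) = -0.00235 - 0.00100j   from Y*(Ω₁)=0.01533 - 0.00102j, Y(Ω₂)=-0.14836 - 0.07516j
  term(m=-2) = -0.06748 + 0.06659j   from Y*(Ω₁)=-0.17526 - 0.27477j, Y(Ω₂)=-0.06093 - 0.28444j
  term(m=-1) = 0.00295 + 0.00718j   from Y*(Ω₁)=0.02750 - 0.05016j, Y(Ω₂)=-0.08534 + 0.10555j
  term(m=+0) = 0.09214 + 0.00000j   from Y*(Ω₁)=-0.31638 + 0.00000j, Y(Ω₂)=-0.29122 + 0.00000j
  term(m=+1) = 0.00295 - 0.00718j   from Y*(Ω₁)=-0.02750 - 0.05016j, Y(Ω₂)=0.08534 + 0.10555j
  term(m=+2) = -0.06748 - 0.06659j   from Y*(Ω₁)=-0.17526 + 0.27477j, Y(Ω₂)=-0.06093 + 0.28444j
  term(m=+3) = -0.00235 + 0.00100j   from Y*(Ω₁)=-0.01533 - 0.00102j, Y(Ω₂)=0.14836 - 0.07516j
  term(m=+4) = 0.00133 + 0.10066j   from Y*(Ω₁)=0.14789 + 0.31804j, Y(Ω₂)=0.26183 + 0.11755j
  term(m=+5) = -0.02140 - 0.00845j   from Y*(Ω₁)=0.05618 - 0.07640j, Y(Ω₂)=-0.06187 - 0.23458j
  term(m=+6) = 0.06754 - 0.07028j   from Y*(Ω₁)=0.36502 + 0.04866j, Y(Ω₂)=0.15659 - 0.21341j
  term(m=+7) = 0.07664 + 0.17355j   from Y*(Ω₁)=-0.14846 - 0.38392j, Y(Ω₂)=-0.46040 + 0.02160j
Accumulated sum 0.20661 + 0.00000j; after 4π/(2l+1) scaling, 0.17309 + 0.00000j ⇒ P_7 = 0.173089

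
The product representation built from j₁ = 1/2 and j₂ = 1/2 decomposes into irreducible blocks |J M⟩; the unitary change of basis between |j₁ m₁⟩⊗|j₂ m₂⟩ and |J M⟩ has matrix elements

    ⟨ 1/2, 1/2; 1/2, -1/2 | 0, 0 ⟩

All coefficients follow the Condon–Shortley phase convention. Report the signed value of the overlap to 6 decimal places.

+√(1/2) ≈ +0.707107

√[1·1!0!0!/2! · 1!0!0!1!0!0!] = √(1/2)
  +(−1)^0/∏(0,1,0,0,0,0)! = 1  (running 1)
⟨..|..⟩ = √(1/2)·(1) = +0.707107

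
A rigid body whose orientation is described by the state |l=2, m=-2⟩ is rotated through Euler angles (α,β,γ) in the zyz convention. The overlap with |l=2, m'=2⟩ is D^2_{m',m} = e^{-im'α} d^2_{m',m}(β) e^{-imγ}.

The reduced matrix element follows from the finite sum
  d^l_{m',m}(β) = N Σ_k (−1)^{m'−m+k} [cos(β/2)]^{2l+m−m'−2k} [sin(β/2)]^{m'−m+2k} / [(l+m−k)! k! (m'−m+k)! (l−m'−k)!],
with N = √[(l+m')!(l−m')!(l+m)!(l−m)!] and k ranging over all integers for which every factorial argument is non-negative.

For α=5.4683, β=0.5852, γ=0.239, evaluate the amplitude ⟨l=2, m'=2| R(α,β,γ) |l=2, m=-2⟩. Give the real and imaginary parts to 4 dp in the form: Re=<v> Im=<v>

D^2_{2,-2}(5.4683,0.5852,0.2390) = e^{-i·2·5.4683}·d^2_{2,-2}(0.5852)·e^{-i·-2·0.2390}. Compute d first:
c=cos(0.585200/2)=0.957497, s=sin(0.585200/2)=0.288443; N=√[24·1·1·24]=24.000000
Admissible k: 0..0 (factorial args all ≥0)
  k=0: (−1)^4·24.0000/(24)·0.9575^0·0.2884^4 = +0.006922
d^2_{2,-2}(0.5852) = +0.006922
D = (-0.058940+0.998262i)·(+0.006922)·(+0.887917+0.460004i) = -0.003541+0.005948i

Re=-0.0035 Im=0.0059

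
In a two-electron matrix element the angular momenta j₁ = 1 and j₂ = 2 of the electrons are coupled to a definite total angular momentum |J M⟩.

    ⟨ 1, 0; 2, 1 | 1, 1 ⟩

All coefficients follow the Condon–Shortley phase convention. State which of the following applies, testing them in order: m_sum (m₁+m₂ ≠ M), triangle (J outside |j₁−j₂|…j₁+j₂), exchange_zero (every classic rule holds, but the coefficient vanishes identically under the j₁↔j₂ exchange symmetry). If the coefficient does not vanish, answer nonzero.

m-sum: m₁+m₂ = 0+1 = 1, M = 1  ✓
triangle: |j₁−j₂| = 1 ≤ J = 1 ≤ j₁+j₂ = 3  ✓
exchange: j₁≠j₂ or m₁≠m₂ — the exchange symmetry imposes no constraint here
value check: CG = −√(3/10) = -0.547723 ≠ 0

nonzero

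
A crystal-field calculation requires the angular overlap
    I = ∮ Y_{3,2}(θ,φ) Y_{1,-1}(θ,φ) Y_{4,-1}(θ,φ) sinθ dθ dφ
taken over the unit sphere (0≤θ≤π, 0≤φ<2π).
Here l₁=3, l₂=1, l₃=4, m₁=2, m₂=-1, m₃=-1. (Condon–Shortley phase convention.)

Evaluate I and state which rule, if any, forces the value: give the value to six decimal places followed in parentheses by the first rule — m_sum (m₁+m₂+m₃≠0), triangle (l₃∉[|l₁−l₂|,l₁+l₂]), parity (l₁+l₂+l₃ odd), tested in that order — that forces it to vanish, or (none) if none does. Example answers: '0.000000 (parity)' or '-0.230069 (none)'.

-0.106622 (none)

Rules hold: Σm=0, L=8 even, 2≤4≤4.
N = 7·3·9 = 189
Δ = 0!·6!·2!/9! = 1/252
Racah Σ t=0..0: t=0:+1/36 = 1/36
⇒ 3j(3 1 4; 0 0 0)² = 4/63, sgn +1
Racah Σ t=0..0: t=0:+1/240 = 1/240
⇒ 3j(3 1 4; 2 -1 -1)² = 1/84, sgn -1
4πI² = N·(3j₀)²·(3jₘ)² = 1/7
I = -1·√(0.142857/4π) = -0.10662181
No selection rule forces the value: the integral is nonzero (none).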